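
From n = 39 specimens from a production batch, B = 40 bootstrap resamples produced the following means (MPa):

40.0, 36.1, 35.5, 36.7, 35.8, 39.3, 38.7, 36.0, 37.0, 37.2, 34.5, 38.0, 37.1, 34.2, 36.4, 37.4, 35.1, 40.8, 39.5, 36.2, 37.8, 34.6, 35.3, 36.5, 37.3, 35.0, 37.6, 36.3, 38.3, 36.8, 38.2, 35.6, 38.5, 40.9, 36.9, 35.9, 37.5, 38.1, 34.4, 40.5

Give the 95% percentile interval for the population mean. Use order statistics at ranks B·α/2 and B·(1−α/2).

Sorted replicates: 34.2, 34.4, 34.5, 34.6, 35.0, 35.1, 35.3, 35.5, 35.6, 35.8, 35.9, 36.0, 36.1, 36.2, 36.3, 36.4, 36.5, 36.7, 36.8, 36.9, 37.0, 37.1, 37.2, 37.3, 37.4, 37.5, 37.6, 37.8, 38.0, 38.1, 38.2, 38.3, 38.5, 38.7, 39.3, 39.5, 40.0, 40.5, 40.8, 40.9
α = 0.05; lower rank = 40 × 0.025 = 1; upper rank = 40 × 0.975 = 39.
The 1st smallest replicate is 34.2; the 39th is 40.8.

(34.2, 40.8)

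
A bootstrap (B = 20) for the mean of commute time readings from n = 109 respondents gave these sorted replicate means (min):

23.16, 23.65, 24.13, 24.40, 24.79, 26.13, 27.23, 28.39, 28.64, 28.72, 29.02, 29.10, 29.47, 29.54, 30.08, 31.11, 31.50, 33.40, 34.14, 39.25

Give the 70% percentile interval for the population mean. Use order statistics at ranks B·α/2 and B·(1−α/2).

α = 0.30; lower rank = 20 × 0.150 = 3; upper rank = 20 × 0.850 = 17.
The 3rd smallest replicate is 24.13; the 17th is 31.50.

(24.13, 31.50)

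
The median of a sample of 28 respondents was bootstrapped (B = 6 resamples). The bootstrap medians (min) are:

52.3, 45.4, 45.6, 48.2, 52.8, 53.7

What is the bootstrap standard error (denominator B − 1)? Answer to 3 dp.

SE* = 3.739

Bootstrap SE is the standard deviation of the 6 replicate medians.
Mean of replicates: (52.3 + 45.4 + 45.6 + 48.2 + 52.8 + 53.7) / 6 = 298.0000 / 6 = 49.6667
Sum of squared deviations: (+2.6333)² + (−4.2667)² + (−4.0667)² + (−1.4667)² + (+3.1333)² + (+4.0333)² = 69.9133
Variance = 69.9133 / 5 = 13.9827
SE* = √13.9827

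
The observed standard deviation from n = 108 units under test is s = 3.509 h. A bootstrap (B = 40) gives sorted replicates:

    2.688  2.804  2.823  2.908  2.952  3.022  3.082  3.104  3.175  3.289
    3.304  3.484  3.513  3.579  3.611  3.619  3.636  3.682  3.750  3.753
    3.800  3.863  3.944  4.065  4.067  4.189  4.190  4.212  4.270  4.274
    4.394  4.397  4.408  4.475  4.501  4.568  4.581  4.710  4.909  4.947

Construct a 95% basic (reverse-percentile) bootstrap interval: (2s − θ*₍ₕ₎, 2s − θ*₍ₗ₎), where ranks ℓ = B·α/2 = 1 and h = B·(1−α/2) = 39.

Percentile endpoints at ranks 1 and 39: θ*₍1₎ = 2.688, θ*₍39₎ = 4.909.
Basic interval reflects these around s:
  lower = 2 × 3.509 − 4.909 = 2.109
  upper = 2 × 3.509 − 2.688 = 4.330

(2.109, 4.330)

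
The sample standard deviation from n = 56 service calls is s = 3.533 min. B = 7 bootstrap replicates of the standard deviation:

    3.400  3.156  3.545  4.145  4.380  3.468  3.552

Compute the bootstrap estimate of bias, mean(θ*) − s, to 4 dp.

bias = +0.1307

mean(θ*) = (3.400 + 3.156 + 3.545 + 4.145 + 4.380 + 3.468 + 3.552) / 7 = 3.66371
bias = 3.66371 − 3.533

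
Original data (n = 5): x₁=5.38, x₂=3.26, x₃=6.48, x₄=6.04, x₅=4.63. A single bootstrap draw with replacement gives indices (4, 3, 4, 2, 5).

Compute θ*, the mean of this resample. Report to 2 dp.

θ* = 5.29

Resample values: 6.04, 6.48, 6.04, 3.26, 4.63.
Mean = (6.04 + 6.48 + 6.04 + 3.26 + 4.63) / 5 = 26.450 / 5 = 5.29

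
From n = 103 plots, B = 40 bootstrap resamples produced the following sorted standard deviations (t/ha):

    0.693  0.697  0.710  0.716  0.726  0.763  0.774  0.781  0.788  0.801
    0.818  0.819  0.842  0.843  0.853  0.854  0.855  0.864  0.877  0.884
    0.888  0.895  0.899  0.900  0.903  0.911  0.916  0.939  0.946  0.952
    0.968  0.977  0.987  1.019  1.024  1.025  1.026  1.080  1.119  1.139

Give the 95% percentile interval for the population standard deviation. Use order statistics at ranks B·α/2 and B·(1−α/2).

α = 0.05; lower rank = 40 × 0.025 = 1; upper rank = 40 × 0.975 = 39.
The 1st smallest replicate is 0.693; the 39th is 1.119.

(0.693, 1.119)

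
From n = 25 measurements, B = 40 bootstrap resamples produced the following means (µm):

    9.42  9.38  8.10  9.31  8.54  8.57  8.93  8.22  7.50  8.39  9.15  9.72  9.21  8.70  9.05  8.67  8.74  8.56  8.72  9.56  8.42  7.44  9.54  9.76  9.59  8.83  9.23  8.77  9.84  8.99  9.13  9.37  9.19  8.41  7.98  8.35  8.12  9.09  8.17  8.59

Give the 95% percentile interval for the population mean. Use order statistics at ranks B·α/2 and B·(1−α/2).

(7.44, 9.76)

Sorted replicates: 7.44, 7.50, 7.98, 8.10, 8.12, 8.17, 8.22, 8.35, 8.39, 8.41, 8.42, 8.54, 8.56, 8.57, 8.59, 8.67, 8.70, 8.72, 8.74, 8.77, 8.83, 8.93, 8.99, 9.05, 9.09, 9.13, 9.15, 9.19, 9.21, 9.23, 9.31, 9.37, 9.38, 9.42, 9.54, 9.56, 9.59, 9.72, 9.76, 9.84
α = 0.05; lower rank = 40 × 0.025 = 1; upper rank = 40 × 0.975 = 39.
The 1st smallest replicate is 7.44; the 39th is 9.76.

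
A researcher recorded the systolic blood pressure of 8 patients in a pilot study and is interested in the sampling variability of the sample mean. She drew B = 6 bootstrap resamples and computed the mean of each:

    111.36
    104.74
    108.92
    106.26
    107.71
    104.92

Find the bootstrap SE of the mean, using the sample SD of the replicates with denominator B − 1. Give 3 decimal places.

SE* = 2.552

Bootstrap SE is the standard deviation of the 6 replicate means.
Mean of replicates: (111.36 + 104.74 + 108.92 + 106.26 + 107.71 + 104.92) / 6 = 643.9100 / 6 = 107.3183
Sum of squared deviations: (+4.0417)² + (−2.5783)² + (+1.6017)² + (−1.0583)² + (+0.3917)² + (−2.3983)² = 32.5737
Variance = 32.5737 / 5 = 6.5147
SE* = √6.5147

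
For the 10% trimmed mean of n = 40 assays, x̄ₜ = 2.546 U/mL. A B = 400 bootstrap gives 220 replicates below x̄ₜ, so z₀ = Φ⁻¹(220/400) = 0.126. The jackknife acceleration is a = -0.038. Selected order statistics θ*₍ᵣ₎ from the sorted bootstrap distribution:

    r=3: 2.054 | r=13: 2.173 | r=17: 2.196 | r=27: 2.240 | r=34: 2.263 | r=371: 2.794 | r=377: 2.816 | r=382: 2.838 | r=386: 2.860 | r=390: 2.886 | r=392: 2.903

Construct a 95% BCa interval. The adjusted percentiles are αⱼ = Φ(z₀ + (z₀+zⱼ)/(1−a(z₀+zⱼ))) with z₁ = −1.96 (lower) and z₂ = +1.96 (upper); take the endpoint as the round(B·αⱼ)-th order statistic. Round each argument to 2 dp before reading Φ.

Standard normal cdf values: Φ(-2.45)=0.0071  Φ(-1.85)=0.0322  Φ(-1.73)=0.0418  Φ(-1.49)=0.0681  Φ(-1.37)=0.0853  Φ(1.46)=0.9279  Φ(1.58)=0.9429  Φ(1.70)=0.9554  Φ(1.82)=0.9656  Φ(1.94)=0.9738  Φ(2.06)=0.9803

Lower: z₀ + z₁ = 0.126 + (-1.960) = -1.834; 1 − a(z₀+z₁) = 1 − (-0.038)(-1.834) = 0.9303; argument = 0.126 + (-1.834)/0.9303 = -1.8454 → -1.85.
α₁ = Φ(-1.85) = 0.0322; rank = round(400 × 0.0322) = 13; θ*₍13₎ = 2.173.
Upper: z₀ + z₂ = 2.086; 1 − a(z₀+z₂) = 1.0793; argument = 2.0588 → 2.06; α₂ = 0.9803; rank = 392; θ*₍392₎ = 2.903.

(2.173, 2.903)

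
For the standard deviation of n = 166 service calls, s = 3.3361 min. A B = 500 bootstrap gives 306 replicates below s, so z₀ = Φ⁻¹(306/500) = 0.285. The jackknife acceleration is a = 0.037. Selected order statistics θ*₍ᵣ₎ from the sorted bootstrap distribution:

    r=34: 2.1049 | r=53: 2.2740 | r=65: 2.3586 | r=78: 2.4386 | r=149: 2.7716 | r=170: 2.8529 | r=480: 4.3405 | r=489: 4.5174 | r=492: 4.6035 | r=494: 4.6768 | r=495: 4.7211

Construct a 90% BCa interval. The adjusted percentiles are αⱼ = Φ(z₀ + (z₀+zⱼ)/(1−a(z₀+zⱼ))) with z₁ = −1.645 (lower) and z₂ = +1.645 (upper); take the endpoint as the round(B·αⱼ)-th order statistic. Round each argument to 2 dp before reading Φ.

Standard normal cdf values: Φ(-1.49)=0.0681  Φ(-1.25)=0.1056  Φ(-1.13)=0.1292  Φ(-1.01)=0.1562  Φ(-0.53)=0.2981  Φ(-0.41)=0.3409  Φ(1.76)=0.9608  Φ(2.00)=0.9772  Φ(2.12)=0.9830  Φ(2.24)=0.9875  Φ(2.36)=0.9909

Lower: z₀ + z₁ = 0.285 + (-1.645) = -1.360; 1 − a(z₀+z₁) = 1 − (0.037)(-1.360) = 1.0503; argument = 0.285 + (-1.360)/1.0503 = -1.0098 → -1.01.
α₁ = Φ(-1.01) = 0.1562; rank = round(500 × 0.1562) = 78; θ*₍78₎ = 2.4386.
Upper: z₀ + z₂ = 1.930; 1 − a(z₀+z₂) = 0.9286; argument = 2.3634 → 2.36; α₂ = 0.9909; rank = 495; θ*₍495₎ = 4.7211.

(2.4386, 4.7211)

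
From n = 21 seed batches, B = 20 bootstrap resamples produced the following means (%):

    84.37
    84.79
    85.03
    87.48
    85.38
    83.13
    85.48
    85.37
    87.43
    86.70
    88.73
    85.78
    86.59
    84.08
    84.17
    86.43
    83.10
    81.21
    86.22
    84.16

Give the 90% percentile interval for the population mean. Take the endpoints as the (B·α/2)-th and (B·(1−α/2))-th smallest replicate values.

(81.21, 87.48)

Sorted replicates: 81.21, 83.10, 83.13, 84.08, 84.16, 84.17, 84.37, 84.79, 85.03, 85.37, 85.38, 85.48, 85.78, 86.22, 86.43, 86.59, 86.70, 87.43, 87.48, 88.73
α = 0.10; lower rank = 20 × 0.050 = 1; upper rank = 20 × 0.950 = 19.
The 1st smallest replicate is 81.21; the 19th is 87.48.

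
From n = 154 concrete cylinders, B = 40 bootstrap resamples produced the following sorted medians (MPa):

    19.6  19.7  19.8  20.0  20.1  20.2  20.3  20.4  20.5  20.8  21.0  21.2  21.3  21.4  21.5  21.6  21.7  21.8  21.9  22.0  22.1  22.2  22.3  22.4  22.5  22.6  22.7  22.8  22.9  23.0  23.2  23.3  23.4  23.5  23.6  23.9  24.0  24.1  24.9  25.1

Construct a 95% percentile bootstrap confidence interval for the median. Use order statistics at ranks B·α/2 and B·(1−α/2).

α = 0.05; lower rank = 40 × 0.025 = 1; upper rank = 40 × 0.975 = 39.
The 1st smallest replicate is 19.6; the 39th is 24.9.

(19.6, 24.9)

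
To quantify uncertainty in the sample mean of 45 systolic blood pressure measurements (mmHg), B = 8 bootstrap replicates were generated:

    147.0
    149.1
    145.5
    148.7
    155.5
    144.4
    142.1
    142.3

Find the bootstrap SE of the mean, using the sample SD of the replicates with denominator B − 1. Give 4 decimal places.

Bootstrap SE is the standard deviation of the 8 replicate means.
Mean of replicates: (147.0 + 149.1 + 145.5 + 148.7 + 155.5 + 144.4 + 142.1 + 142.3) / 8 = 1174.60000 / 8 = 146.82500
Sum of squared deviations: (+0.17500)² + (+2.27500)² + (−1.32500)² + (+1.87500)² + (+8.67500)² + (−2.42500)² + (−4.72500)² + (−4.52500)² = 134.41500
Variance = 134.41500 / 7 = 19.20214
SE* = √19.20214

SE* = 4.3820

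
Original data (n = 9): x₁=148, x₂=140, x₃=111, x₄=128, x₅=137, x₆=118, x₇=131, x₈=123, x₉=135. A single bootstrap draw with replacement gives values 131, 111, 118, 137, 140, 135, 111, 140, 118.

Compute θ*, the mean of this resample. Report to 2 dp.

θ* = 126.78

Mean = (131 + 111 + 118 + 137 + 140 + 135 + 111 + 140 + 118) / 9 = 1141.0 / 9 = 126.78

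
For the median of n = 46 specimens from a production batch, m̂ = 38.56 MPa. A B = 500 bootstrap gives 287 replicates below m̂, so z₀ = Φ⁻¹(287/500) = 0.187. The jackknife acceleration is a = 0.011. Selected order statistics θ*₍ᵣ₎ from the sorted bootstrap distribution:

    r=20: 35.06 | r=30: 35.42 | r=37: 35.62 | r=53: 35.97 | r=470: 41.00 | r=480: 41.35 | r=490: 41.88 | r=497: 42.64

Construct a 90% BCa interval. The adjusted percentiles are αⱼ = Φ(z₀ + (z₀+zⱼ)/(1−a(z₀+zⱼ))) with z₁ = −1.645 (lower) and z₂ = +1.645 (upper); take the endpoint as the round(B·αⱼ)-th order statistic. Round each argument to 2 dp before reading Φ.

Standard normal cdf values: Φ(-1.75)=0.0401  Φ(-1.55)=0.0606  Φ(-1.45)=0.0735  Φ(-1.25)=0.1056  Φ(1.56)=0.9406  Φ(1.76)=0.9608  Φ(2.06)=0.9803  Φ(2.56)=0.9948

(35.97, 41.88)

Lower: z₀ + z₁ = 0.187 + (-1.645) = -1.458; 1 − a(z₀+z₁) = 1 − (0.011)(-1.458) = 1.0160; argument = 0.187 + (-1.458)/1.0160 = -1.2480 → -1.25.
α₁ = Φ(-1.25) = 0.1056; rank = round(500 × 0.1056) = 53; θ*₍53₎ = 35.97.
Upper: z₀ + z₂ = 1.832; 1 − a(z₀+z₂) = 0.9798; argument = 2.0567 → 2.06; α₂ = 0.9803; rank = 490; θ*₍490₎ = 41.88.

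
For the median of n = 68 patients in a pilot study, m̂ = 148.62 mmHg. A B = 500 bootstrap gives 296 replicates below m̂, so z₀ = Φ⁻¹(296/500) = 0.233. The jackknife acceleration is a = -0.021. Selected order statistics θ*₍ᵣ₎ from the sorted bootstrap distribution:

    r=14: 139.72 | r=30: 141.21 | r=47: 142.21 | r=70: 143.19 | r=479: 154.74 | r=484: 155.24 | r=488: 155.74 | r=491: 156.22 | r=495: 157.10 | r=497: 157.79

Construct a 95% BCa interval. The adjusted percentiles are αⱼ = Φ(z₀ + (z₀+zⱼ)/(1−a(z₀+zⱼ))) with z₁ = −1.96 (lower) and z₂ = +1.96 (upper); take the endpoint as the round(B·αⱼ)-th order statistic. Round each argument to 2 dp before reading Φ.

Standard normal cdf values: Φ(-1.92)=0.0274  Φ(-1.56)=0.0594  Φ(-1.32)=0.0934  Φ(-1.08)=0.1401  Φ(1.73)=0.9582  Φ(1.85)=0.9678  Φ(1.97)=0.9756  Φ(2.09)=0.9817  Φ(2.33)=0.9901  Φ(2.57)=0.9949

Lower: z₀ + z₁ = 0.233 + (-1.960) = -1.727; 1 − a(z₀+z₁) = 1 − (-0.021)(-1.727) = 0.9637; argument = 0.233 + (-1.727)/0.9637 = -1.5590 → -1.56.
α₁ = Φ(-1.56) = 0.0594; rank = round(500 × 0.0594) = 30; θ*₍30₎ = 141.21.
Upper: z₀ + z₂ = 2.193; 1 − a(z₀+z₂) = 1.0461; argument = 2.3295 → 2.33; α₂ = 0.9901; rank = 495; θ*₍495₎ = 157.10.

(141.21, 157.10)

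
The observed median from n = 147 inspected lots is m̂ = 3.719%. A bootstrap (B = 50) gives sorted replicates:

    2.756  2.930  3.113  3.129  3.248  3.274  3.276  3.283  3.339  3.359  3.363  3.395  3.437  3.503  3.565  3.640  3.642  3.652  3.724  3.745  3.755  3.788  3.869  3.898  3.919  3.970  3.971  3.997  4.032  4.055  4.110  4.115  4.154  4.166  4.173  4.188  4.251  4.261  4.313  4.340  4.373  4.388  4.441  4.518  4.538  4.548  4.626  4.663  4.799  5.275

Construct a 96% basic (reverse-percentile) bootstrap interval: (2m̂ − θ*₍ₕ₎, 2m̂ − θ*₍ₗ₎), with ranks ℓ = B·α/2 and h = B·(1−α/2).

(2.639, 4.682)

Percentile endpoints at ranks 1 and 49: θ*₍1₎ = 2.756, θ*₍49₎ = 4.799.
Basic interval reflects these around m̂:
  lower = 2 × 3.719 − 4.799 = 2.639
  upper = 2 × 3.719 − 2.756 = 4.682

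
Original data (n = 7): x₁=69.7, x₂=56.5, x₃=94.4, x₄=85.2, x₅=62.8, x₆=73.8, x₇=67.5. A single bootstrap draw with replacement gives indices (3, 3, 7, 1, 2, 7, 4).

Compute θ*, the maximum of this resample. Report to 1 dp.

Resample values: 94.4, 94.4, 67.5, 69.7, 56.5, 67.5, 85.2.
Maximum = 94.4

θ* = 94.4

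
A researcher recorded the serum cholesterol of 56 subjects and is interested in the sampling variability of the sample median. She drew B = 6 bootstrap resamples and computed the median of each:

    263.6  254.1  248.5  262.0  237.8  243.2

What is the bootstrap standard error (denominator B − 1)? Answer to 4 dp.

Bootstrap SE is the standard deviation of the 6 replicate medians.
Mean of replicates: (263.6 + 254.1 + 248.5 + 262.0 + 237.8 + 243.2) / 6 = 1509.20000 / 6 = 251.53333
Sum of squared deviations: (+12.06667)² + (+2.56667)² + (−3.03333)² + (+10.46667)² + (−13.73333)² + (−8.33333)² = 528.99333
Variance = 528.99333 / 5 = 105.79867
SE* = √105.79867

SE* = 10.2858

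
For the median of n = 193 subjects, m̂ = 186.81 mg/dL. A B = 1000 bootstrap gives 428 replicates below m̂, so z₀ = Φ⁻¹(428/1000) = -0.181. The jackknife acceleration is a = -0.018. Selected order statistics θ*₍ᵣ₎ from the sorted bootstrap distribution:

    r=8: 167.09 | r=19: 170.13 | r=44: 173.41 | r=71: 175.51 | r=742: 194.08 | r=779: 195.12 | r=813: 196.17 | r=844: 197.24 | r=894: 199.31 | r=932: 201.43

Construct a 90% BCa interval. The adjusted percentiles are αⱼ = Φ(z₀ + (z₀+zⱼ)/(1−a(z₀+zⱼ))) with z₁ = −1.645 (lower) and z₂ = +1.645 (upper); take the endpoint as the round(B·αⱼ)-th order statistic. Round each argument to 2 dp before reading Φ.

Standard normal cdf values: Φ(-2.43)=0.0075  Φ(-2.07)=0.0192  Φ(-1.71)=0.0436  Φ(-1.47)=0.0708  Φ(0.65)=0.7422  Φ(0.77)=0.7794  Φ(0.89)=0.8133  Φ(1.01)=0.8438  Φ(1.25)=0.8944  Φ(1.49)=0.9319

(170.13, 199.31)

Lower: z₀ + z₁ = -0.181 + (-1.645) = -1.826; 1 − a(z₀+z₁) = 1 − (-0.018)(-1.826) = 0.9671; argument = -0.181 + (-1.826)/0.9671 = -2.0691 → -2.07.
α₁ = Φ(-2.07) = 0.0192; rank = round(1000 × 0.0192) = 19; θ*₍19₎ = 170.13.
Upper: z₀ + z₂ = 1.464; 1 − a(z₀+z₂) = 1.0264; argument = 1.2454 → 1.25; α₂ = 0.8944; rank = 894; θ*₍894₎ = 199.31.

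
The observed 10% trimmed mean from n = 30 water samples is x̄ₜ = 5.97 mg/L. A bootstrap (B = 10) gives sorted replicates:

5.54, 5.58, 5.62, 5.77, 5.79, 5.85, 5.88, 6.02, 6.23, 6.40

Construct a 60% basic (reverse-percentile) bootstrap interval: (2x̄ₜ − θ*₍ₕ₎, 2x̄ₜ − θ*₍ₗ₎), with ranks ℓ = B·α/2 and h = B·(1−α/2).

Percentile endpoints at ranks 2 and 8: θ*₍2₎ = 5.58, θ*₍8₎ = 6.02.
Basic interval reflects these around x̄ₜ:
  lower = 2 × 5.97 − 6.02 = 5.92
  upper = 2 × 5.97 − 5.58 = 6.36

(5.92, 6.36)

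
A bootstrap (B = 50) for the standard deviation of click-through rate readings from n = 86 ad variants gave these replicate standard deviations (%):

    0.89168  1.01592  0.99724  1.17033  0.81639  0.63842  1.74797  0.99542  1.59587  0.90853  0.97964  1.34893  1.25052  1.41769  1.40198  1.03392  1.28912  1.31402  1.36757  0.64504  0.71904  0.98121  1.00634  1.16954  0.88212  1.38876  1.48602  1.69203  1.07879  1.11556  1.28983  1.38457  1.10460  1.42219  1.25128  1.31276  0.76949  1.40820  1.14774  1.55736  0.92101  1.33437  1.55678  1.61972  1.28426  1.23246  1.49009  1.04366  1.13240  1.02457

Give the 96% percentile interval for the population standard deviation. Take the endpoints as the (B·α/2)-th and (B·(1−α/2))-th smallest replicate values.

(0.63842, 1.69203)

Sorted replicates: 0.63842, 0.64504, 0.71904, 0.76949, 0.81639, 0.88212, 0.89168, 0.90853, 0.92101, 0.97964, 0.98121, 0.99542, 0.99724, 1.00634, 1.01592, 1.02457, 1.03392, 1.04366, 1.07879, 1.10460, 1.11556, 1.13240, 1.14774, 1.16954, 1.17033, 1.23246, 1.25052, 1.25128, 1.28426, 1.28912, 1.28983, 1.31276, 1.31402, 1.33437, 1.34893, 1.36757, 1.38457, 1.38876, 1.40198, 1.40820, 1.41769, 1.42219, 1.48602, 1.49009, 1.55678, 1.55736, 1.59587, 1.61972, 1.69203, 1.74797
α = 0.04; lower rank = 50 × 0.020 = 1; upper rank = 50 × 0.980 = 49.
The 1st smallest replicate is 0.63842; the 49th is 1.69203.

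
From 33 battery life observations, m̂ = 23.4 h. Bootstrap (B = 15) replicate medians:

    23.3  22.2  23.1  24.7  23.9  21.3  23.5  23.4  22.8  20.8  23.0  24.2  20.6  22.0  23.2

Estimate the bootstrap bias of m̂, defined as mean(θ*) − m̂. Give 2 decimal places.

bias = −0.60

mean(θ*) = (23.3 + 22.2 + 23.1 + 24.7 + 23.9 + 21.3 + 23.5 + 23.4 + 22.8 + 20.8 + 23.0 + 24.2 + 20.6 + 22.0 + 23.2) / 15 = 22.800
bias = 22.800 − 23.4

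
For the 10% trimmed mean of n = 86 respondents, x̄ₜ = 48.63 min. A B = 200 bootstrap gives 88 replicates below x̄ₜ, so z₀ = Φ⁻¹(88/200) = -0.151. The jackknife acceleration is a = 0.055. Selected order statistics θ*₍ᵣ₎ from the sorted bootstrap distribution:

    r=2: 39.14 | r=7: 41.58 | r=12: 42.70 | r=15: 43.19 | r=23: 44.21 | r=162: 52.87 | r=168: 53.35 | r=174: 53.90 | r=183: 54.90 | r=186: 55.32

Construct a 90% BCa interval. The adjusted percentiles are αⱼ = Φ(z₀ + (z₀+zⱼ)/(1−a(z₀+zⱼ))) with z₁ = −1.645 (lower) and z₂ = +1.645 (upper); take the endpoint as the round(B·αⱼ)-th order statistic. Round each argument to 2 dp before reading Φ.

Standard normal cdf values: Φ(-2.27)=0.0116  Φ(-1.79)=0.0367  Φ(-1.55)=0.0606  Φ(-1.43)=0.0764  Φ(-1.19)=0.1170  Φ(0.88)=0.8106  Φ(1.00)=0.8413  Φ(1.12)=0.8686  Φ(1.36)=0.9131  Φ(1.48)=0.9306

(41.58, 55.32)

Lower: z₀ + z₁ = -0.151 + (-1.645) = -1.796; 1 − a(z₀+z₁) = 1 − (0.055)(-1.796) = 1.0988; argument = -0.151 + (-1.796)/1.0988 = -1.7855 → -1.79.
α₁ = Φ(-1.79) = 0.0367; rank = round(200 × 0.0367) = 7; θ*₍7₎ = 41.58.
Upper: z₀ + z₂ = 1.494; 1 − a(z₀+z₂) = 0.9178; argument = 1.4768 → 1.48; α₂ = 0.9306; rank = 186; θ*₍186₎ = 55.32.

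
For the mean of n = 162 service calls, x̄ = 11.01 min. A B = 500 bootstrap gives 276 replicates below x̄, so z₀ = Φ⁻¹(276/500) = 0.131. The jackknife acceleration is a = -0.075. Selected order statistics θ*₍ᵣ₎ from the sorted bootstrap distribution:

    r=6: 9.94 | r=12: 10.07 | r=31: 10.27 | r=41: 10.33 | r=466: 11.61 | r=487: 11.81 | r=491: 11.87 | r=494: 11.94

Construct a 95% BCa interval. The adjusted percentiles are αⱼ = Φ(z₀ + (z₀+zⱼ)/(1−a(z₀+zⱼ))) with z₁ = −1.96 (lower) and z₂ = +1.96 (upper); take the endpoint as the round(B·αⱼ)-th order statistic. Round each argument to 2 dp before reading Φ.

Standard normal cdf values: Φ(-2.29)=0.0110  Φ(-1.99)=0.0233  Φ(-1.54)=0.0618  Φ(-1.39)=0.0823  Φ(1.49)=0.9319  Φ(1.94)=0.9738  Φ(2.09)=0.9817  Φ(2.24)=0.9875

Lower: z₀ + z₁ = 0.131 + (-1.960) = -1.829; 1 − a(z₀+z₁) = 1 − (-0.075)(-1.829) = 0.8628; argument = 0.131 + (-1.829)/0.8628 = -1.9888 → -1.99.
α₁ = Φ(-1.99) = 0.0233; rank = round(500 × 0.0233) = 12; θ*₍12₎ = 10.07.
Upper: z₀ + z₂ = 2.091; 1 − a(z₀+z₂) = 1.1568; argument = 1.9385 → 1.94; α₂ = 0.9738; rank = 487; θ*₍487₎ = 11.81.

(10.07, 11.81)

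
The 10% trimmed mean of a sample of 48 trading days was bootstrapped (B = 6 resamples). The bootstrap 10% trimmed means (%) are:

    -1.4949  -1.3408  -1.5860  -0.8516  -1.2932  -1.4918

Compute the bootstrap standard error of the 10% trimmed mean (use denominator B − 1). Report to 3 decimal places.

Bootstrap SE is the standard deviation of the 6 replicate 10% trimmed means.
Mean of replicates: ((-1.4949) + (-1.3408) + (-1.5860) + (-0.8516) + (-1.2932) + (-1.4918)) / 6 = -8.05830 / 6 = -1.34305
Sum of squared deviations: (−0.15185)² + (+0.00225)² + (−0.24295)² + (+0.49145)² + (+0.04985)² + (−0.14875)² = 0.34822
Variance = 0.34822 / 5 = 0.06964
SE* = √0.06964

SE* = 0.264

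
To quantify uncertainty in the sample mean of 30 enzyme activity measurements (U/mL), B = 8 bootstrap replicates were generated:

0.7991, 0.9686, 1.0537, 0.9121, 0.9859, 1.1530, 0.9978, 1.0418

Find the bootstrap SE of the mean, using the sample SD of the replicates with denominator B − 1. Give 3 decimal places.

SE* = 0.104

Bootstrap SE is the standard deviation of the 8 replicate means.
Mean of replicates: (0.7991 + 0.9686 + 1.0537 + 0.9121 + 0.9859 + 1.1530 + 0.9978 + 1.0418) / 8 = 7.91200 / 8 = 0.98900
Sum of squared deviations: (−0.18990)² + (−0.02040)² + (+0.06470)² + (−0.07690)² + (−0.00310)² + (+0.16400)² + (+0.00880)² + (+0.05280)² = 0.07635
Variance = 0.07635 / 7 = 0.01091
SE* = √0.01091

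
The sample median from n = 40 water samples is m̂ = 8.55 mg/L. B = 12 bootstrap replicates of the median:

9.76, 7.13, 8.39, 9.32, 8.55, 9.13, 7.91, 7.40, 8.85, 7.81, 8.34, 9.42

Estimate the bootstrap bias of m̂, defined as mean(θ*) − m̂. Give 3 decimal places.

bias = −0.049

mean(θ*) = (9.76 + 7.13 + 8.39 + 9.32 + 8.55 + 9.13 + 7.91 + 7.40 + 8.85 + 7.81 + 8.34 + 9.42) / 12 = 8.5008
bias = 8.5008 − 8.55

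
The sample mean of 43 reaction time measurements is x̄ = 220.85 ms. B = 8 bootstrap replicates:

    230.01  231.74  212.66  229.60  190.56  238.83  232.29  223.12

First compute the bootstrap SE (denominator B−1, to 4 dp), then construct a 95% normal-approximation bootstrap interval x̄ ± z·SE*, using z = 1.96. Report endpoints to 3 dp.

(190.646, 251.054)

Mean of replicates = 223.6012; sum of squared deviations = 1662.3723; SE* = √(1662.3723/7) = 15.4104
Margin = 1.96 × 15.4104 = 30.2044
Interval: 220.85 ± 30.2044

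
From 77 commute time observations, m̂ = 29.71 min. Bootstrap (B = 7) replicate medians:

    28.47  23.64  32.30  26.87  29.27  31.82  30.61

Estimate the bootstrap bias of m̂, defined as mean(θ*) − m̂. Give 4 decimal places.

bias = −0.7129

mean(θ*) = (28.47 + 23.64 + 32.30 + 26.87 + 29.27 + 31.82 + 30.61) / 7 = 28.99714
bias = 28.99714 − 29.71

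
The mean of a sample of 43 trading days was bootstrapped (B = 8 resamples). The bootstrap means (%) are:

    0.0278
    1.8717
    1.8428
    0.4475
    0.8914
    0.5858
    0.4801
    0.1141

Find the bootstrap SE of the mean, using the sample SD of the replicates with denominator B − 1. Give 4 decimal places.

SE* = 0.7153

Bootstrap SE is the standard deviation of the 8 replicate means.
Mean of replicates: (0.0278 + 1.8717 + 1.8428 + 0.4475 + 0.8914 + 0.5858 + 0.4801 + 0.1141) / 8 = 6.26120 / 8 = 0.78265
Sum of squared deviations: (−0.75485)² + (+1.08905)² + (+1.06015)² + (−0.33515)² + (+0.10875)² + (−0.19685)² + (−0.30255)² + (−0.66855)² = 3.58114
Variance = 3.58114 / 7 = 0.51159
SE* = √0.51159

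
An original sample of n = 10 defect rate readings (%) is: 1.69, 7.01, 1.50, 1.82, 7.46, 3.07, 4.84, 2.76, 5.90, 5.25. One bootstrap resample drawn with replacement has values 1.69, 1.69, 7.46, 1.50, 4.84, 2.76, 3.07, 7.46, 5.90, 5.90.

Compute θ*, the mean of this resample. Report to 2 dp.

θ* = 4.23

Mean = (1.69 + 1.69 + 7.46 + 1.50 + 4.84 + 2.76 + 3.07 + 7.46 + 5.90 + 5.90) / 10 = 42.270 / 10 = 4.23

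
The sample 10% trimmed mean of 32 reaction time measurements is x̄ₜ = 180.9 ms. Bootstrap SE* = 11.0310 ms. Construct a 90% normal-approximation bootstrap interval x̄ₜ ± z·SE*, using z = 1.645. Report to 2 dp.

Margin = 1.645 × 11.0310 = 18.146
Interval: 180.9 ± 18.146

(162.75, 199.05)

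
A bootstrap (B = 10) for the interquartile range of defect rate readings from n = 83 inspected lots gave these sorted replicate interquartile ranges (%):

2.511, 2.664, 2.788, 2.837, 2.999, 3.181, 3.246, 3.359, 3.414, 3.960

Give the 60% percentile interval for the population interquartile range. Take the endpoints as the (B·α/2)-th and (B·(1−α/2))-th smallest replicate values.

α = 0.40; lower rank = 10 × 0.200 = 2; upper rank = 10 × 0.800 = 8.
The 2nd smallest replicate is 2.664; the 8th is 3.359.

(2.664, 3.359)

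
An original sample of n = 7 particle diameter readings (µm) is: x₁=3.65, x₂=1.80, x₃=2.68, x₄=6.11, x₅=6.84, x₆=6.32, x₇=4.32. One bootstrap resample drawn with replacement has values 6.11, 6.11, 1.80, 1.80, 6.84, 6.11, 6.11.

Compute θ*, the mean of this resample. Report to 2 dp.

Mean = (6.11 + 6.11 + 1.80 + 1.80 + 6.84 + 6.11 + 6.11) / 7 = 34.880 / 7 = 4.98

θ* = 4.98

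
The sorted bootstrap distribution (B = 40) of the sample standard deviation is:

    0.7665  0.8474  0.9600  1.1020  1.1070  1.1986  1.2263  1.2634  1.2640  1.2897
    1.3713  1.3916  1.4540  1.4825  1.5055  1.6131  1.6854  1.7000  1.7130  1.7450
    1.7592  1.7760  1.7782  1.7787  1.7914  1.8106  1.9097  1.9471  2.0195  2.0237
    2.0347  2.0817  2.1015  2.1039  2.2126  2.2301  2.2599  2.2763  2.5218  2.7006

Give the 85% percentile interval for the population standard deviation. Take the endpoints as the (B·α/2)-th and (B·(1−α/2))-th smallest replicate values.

α = 0.15; lower rank = 40 × 0.075 = 3; upper rank = 40 × 0.925 = 37.
The 3rd smallest replicate is 0.9600; the 37th is 2.2599.

(0.9600, 2.2599)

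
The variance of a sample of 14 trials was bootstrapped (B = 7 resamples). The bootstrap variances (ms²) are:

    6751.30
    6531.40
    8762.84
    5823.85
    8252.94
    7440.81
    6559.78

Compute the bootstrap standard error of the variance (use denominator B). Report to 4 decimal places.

Bootstrap SE is the standard deviation of the 7 replicate variances.
Mean of replicates: (6751.30 + 6531.40 + 8762.84 + 5823.85 + 8252.94 + 7440.81 + 6559.78) / 7 = 50122.92000 / 7 = 7160.41714
Sum of squared deviations: (−409.11714)² + (−629.01714)² + (+1602.42286)² + (−1336.56714)² + (+1092.52286)² + (+280.39286)² + (−600.63714)² = 6550201.46814
Variance = 6550201.46814 / 7 = 935743.06688
SE* = √935743.06688

SE* = 967.3381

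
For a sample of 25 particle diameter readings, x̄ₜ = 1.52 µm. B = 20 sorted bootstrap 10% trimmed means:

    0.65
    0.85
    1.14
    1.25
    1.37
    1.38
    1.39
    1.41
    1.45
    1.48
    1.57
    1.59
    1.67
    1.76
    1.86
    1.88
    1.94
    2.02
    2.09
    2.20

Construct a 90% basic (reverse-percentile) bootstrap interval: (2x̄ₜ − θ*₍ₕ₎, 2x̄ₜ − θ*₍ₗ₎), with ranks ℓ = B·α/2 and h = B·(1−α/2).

Percentile endpoints at ranks 1 and 19: θ*₍1₎ = 0.65, θ*₍19₎ = 2.09.
Basic interval reflects these around x̄ₜ:
  lower = 2 × 1.52 − 2.09 = 0.95
  upper = 2 × 1.52 − 0.65 = 2.39

(0.95, 2.39)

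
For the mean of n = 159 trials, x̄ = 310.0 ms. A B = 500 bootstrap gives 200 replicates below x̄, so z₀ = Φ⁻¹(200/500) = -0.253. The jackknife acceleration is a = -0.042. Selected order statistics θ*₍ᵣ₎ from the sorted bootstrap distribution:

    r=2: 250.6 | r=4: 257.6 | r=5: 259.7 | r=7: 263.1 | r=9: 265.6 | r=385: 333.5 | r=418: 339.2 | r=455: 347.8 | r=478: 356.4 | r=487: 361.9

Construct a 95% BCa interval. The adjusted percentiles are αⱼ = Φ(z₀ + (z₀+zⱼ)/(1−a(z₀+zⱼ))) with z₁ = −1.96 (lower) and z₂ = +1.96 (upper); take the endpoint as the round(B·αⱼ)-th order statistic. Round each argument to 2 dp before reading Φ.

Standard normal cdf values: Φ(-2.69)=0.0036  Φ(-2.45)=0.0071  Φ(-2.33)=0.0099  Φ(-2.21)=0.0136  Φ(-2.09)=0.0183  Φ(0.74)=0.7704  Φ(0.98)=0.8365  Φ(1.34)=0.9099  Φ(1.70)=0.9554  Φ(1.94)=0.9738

(250.6, 347.8)

Lower: z₀ + z₁ = -0.253 + (-1.960) = -2.213; 1 − a(z₀+z₁) = 1 − (-0.042)(-2.213) = 0.9071; argument = -0.253 + (-2.213)/0.9071 = -2.6928 → -2.69.
α₁ = Φ(-2.69) = 0.0036; rank = round(500 × 0.0036) = 2; θ*₍2₎ = 250.6.
Upper: z₀ + z₂ = 1.707; 1 − a(z₀+z₂) = 1.0717; argument = 1.3398 → 1.34; α₂ = 0.9099; rank = 455; θ*₍455₎ = 347.8.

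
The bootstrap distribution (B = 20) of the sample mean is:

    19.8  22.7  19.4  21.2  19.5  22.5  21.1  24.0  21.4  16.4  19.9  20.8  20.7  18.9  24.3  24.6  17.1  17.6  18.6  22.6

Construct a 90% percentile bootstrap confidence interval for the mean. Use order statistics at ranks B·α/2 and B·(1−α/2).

Sorted replicates: 16.4, 17.1, 17.6, 18.6, 18.9, 19.4, 19.5, 19.8, 19.9, 20.7, 20.8, 21.1, 21.2, 21.4, 22.5, 22.6, 22.7, 24.0, 24.3, 24.6
α = 0.10; lower rank = 20 × 0.050 = 1; upper rank = 20 × 0.950 = 19.
The 1st smallest replicate is 16.4; the 19th is 24.3.

(16.4, 24.3)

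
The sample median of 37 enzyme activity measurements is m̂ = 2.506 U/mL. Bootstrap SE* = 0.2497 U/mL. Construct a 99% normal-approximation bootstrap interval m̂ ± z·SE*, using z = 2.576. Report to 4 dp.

(1.8628, 3.1492)

Margin = 2.576 × 0.2497 = 0.64323
Interval: 2.506 ± 0.64323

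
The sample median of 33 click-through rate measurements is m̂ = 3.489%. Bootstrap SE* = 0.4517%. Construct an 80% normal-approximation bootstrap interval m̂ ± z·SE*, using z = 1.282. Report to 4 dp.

(2.9099, 4.0681)

Margin = 1.282 × 0.4517 = 0.57908
Interval: 3.489 ± 0.57908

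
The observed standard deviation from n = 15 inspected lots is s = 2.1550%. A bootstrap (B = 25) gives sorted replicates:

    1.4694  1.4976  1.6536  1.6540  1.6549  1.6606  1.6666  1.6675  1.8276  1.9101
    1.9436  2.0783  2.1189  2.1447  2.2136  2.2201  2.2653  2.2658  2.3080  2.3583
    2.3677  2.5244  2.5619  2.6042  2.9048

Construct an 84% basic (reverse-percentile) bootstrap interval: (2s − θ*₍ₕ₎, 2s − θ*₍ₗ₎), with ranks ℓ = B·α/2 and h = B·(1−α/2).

(1.7481, 2.8124)

Percentile endpoints at ranks 2 and 23: θ*₍2₎ = 1.4976, θ*₍23₎ = 2.5619.
Basic interval reflects these around s:
  lower = 2 × 2.1550 − 2.5619 = 1.7481
  upper = 2 × 2.1550 − 1.4976 = 2.8124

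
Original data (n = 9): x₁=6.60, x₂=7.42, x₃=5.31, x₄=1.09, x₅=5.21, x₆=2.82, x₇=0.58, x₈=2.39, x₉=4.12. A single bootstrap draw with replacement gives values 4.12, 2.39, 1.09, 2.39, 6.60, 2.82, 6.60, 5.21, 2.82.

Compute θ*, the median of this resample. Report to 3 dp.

Sorted: 1.09, 2.39, 2.39, 2.82, 2.82, 4.12, 5.21, 6.60, 6.60
Median = middle value = 2.820

θ* = 2.820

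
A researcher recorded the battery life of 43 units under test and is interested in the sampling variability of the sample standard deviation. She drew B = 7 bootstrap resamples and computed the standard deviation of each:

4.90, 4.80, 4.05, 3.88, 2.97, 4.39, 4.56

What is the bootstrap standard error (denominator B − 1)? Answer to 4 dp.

Bootstrap SE is the standard deviation of the 7 replicate standard deviations.
Mean of replicates: (4.90 + 4.80 + 4.05 + 3.88 + 2.97 + 4.39 + 4.56) / 7 = 29.55000 / 7 = 4.22143
Sum of squared deviations: (+0.67857)² + (+0.57857)² + (−0.17143)² + (−0.34143)² + (−1.25143)² + (+0.16857)² + (+0.33857)² = 2.65029
Variance = 2.65029 / 6 = 0.44171
SE* = √0.44171

SE* = 0.6646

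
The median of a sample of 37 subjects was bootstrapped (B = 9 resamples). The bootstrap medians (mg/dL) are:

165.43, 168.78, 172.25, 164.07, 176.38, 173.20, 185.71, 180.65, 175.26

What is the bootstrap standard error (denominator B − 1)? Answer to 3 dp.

Bootstrap SE is the standard deviation of the 9 replicate medians.
Mean of replicates: (165.43 + 168.78 + 172.25 + 164.07 + 176.38 + 173.20 + 185.71 + 180.65 + 175.26) / 9 = 1561.7300 / 9 = 173.5256
Sum of squared deviations: (−8.0956)² + (−4.7456)² + (−1.2756)² + (−9.4556)² + (+2.8544)² + (−0.3256)² + (+12.1844)² + (+7.1244)² + (+1.7344)² = 389.5734
Variance = 389.5734 / 8 = 48.6967
SE* = √48.6967

SE* = 6.978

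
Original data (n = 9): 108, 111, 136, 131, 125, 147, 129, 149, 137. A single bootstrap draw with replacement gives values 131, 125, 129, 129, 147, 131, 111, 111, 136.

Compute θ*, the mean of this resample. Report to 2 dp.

θ* = 127.78

Mean = (131 + 125 + 129 + 129 + 147 + 131 + 111 + 111 + 136) / 9 = 1150.0 / 9 = 127.78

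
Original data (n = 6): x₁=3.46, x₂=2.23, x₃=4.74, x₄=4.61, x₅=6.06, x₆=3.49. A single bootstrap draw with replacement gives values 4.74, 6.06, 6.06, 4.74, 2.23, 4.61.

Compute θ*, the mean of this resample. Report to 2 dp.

θ* = 4.74

Mean = (4.74 + 6.06 + 6.06 + 4.74 + 2.23 + 4.61) / 6 = 28.440 / 6 = 4.74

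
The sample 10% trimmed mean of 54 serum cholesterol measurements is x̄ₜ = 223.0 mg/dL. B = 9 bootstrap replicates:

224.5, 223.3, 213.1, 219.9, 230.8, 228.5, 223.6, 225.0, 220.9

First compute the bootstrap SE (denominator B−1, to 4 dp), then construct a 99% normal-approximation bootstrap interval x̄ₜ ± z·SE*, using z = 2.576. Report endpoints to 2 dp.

(209.83, 236.17)

Mean of replicates = 223.2889; sum of squared deviations = 209.0689; SE* = √(209.0689/8) = 5.1121
Margin = 2.576 × 5.1121 = 13.169
Interval: 223.0 ± 13.169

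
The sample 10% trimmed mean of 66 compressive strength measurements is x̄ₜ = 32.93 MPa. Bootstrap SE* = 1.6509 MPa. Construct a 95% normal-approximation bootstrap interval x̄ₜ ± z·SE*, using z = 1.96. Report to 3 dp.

(29.694, 36.166)

Margin = 1.96 × 1.6509 = 3.2358
Interval: 32.93 ± 3.2358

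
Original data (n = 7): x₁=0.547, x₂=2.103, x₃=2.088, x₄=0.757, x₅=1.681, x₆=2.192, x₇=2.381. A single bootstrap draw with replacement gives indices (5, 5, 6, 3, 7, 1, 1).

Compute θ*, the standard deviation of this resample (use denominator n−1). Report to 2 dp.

θ* = 0.76

Resample values: 1.681, 1.681, 2.192, 2.088, 2.381, 0.547, 0.547.
Mean = 1.5881; sum of squared deviations = 3.4283
s² = 3.4283 / 6 = 0.5714
s = √0.5714 = 0.76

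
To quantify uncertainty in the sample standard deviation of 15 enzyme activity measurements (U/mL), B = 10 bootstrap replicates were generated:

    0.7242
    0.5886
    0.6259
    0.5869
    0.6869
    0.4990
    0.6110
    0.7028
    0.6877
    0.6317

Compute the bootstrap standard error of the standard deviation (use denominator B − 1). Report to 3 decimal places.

SE* = 0.068

Bootstrap SE is the standard deviation of the 10 replicate standard deviations.
Mean of replicates: (0.7242 + 0.5886 + 0.6259 + 0.5869 + 0.6869 + 0.4990 + 0.6110 + 0.7028 + 0.6877 + 0.6317) / 10 = 6.34470 / 10 = 0.63447
Sum of squared deviations: (+0.08973)² + (−0.04587)² + (−0.00857)² + (−0.04757)² + (+0.05243)² + (−0.13547)² + (−0.02347)² + (+0.06833)² + (+0.05323)² + (−0.00277)² = 0.04165
Variance = 0.04165 / 9 = 0.00463
SE* = √0.00463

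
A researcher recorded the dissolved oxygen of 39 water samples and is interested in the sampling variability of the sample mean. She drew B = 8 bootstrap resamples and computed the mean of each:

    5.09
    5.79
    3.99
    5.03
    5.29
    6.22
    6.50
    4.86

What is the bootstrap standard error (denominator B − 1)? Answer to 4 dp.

Bootstrap SE is the standard deviation of the 8 replicate means.
Mean of replicates: (5.09 + 5.79 + 3.99 + 5.03 + 5.29 + 6.22 + 6.50 + 4.86) / 8 = 42.77000 / 8 = 5.34625
Sum of squared deviations: (−0.25625)² + (+0.44375)² + (−1.35625)² + (−0.31625)² + (−0.05625)² + (+0.87375)² + (+1.15375)² + (−0.48625)² = 4.53619
Variance = 4.53619 / 7 = 0.64803
SE* = √0.64803

SE* = 0.8050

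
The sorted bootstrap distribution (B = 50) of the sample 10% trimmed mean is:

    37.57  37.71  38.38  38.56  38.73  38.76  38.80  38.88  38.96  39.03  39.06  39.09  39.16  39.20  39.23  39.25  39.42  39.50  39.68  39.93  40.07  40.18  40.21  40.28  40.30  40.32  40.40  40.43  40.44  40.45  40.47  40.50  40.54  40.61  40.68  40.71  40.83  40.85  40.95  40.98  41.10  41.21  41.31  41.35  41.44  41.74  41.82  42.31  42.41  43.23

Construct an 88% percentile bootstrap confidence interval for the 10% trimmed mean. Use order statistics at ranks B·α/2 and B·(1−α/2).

(38.38, 41.82)

α = 0.12; lower rank = 50 × 0.060 = 3; upper rank = 50 × 0.940 = 47.
The 3rd smallest replicate is 38.38; the 47th is 41.82.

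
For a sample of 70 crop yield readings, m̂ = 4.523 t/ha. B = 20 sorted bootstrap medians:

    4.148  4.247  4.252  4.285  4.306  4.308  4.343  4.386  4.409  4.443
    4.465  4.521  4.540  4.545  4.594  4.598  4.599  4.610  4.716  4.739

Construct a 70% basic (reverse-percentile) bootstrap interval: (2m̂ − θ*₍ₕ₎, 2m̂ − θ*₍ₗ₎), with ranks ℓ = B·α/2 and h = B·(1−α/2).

Percentile endpoints at ranks 3 and 17: θ*₍3₎ = 4.252, θ*₍17₎ = 4.599.
Basic interval reflects these around m̂:
  lower = 2 × 4.523 − 4.599 = 4.447
  upper = 2 × 4.523 − 4.252 = 4.794

(4.447, 4.794)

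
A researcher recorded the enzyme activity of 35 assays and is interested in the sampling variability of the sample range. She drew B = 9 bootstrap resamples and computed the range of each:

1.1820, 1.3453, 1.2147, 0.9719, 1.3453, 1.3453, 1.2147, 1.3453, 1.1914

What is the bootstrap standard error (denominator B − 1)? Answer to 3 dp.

SE* = 0.124

Bootstrap SE is the standard deviation of the 9 replicate ranges.
Mean of replicates: (1.1820 + 1.3453 + 1.2147 + 0.9719 + 1.3453 + 1.3453 + 1.2147 + 1.3453 + 1.1914) / 9 = 11.15590 / 9 = 1.23954
Sum of squared deviations: (−0.05754)² + (+0.10576)² + (−0.02484)² + (−0.26764)² + (+0.10576)² + (+0.10576)² + (−0.02484)² + (+0.10576)² + (−0.04814)² = 0.12323
Variance = 0.12323 / 8 = 0.01540
SE* = √0.01540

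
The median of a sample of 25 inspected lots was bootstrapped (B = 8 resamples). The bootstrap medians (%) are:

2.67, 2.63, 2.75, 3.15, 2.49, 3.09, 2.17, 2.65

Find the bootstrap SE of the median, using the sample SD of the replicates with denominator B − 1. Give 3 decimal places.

SE* = 0.314

Bootstrap SE is the standard deviation of the 8 replicate medians.
Mean of replicates: (2.67 + 2.63 + 2.75 + 3.15 + 2.49 + 3.09 + 2.17 + 2.65) / 8 = 21.6000 / 8 = 2.7000
Sum of squared deviations: (−0.0300)² + (−0.0700)² + (+0.0500)² + (+0.4500)² + (−0.2100)² + (+0.3900)² + (−0.5300)² + (−0.0500)² = 0.6904
Variance = 0.6904 / 7 = 0.0986
SE* = √0.0986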